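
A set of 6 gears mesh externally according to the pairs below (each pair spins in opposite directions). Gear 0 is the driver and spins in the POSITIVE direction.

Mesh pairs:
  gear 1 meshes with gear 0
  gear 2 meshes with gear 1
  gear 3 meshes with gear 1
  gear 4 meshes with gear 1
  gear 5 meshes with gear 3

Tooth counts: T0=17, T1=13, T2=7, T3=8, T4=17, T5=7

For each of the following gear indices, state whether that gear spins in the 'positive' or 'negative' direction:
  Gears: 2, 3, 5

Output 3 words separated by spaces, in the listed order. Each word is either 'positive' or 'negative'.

Answer: positive positive negative

Derivation:
Gear 0 (driver): positive (depth 0)
  gear 1: meshes with gear 0 -> depth 1 -> negative (opposite of gear 0)
  gear 2: meshes with gear 1 -> depth 2 -> positive (opposite of gear 1)
  gear 3: meshes with gear 1 -> depth 2 -> positive (opposite of gear 1)
  gear 4: meshes with gear 1 -> depth 2 -> positive (opposite of gear 1)
  gear 5: meshes with gear 3 -> depth 3 -> negative (opposite of gear 3)
Queried indices 2, 3, 5 -> positive, positive, negative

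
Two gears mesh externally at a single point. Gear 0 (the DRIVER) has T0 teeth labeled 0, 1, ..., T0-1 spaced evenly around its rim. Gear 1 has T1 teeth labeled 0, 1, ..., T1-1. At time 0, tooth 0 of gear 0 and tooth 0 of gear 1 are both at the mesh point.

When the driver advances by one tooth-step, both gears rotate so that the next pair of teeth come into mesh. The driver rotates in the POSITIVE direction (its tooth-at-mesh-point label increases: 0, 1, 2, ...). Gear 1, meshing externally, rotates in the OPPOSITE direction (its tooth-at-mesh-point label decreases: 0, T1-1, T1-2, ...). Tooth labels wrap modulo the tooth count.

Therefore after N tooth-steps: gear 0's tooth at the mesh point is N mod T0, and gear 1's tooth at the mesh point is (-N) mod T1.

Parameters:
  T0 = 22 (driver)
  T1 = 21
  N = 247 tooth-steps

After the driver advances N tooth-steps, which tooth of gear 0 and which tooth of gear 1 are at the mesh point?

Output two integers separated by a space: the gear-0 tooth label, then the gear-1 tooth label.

Answer: 5 5

Derivation:
Gear 0 (driver, T0=22): tooth at mesh = N mod T0
  247 = 11 * 22 + 5, so 247 mod 22 = 5
  gear 0 tooth = 5
Gear 1 (driven, T1=21): tooth at mesh = (-N) mod T1
  247 = 11 * 21 + 16, so 247 mod 21 = 16
  (-247) mod 21 = (-16) mod 21 = 21 - 16 = 5
Mesh after 247 steps: gear-0 tooth 5 meets gear-1 tooth 5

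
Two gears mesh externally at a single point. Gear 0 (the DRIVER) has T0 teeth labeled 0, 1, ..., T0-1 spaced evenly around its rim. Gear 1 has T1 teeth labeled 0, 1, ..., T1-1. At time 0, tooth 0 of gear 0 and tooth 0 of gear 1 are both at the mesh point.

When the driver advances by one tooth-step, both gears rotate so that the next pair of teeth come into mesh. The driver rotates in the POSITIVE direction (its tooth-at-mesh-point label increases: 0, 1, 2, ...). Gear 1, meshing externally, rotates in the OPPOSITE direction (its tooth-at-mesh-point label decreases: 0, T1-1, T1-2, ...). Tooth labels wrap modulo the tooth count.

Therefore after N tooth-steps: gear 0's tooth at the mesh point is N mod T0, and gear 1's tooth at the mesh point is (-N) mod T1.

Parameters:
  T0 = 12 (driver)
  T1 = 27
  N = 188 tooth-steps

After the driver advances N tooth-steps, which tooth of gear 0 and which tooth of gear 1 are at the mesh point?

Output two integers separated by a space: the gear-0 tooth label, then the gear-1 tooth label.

Answer: 8 1

Derivation:
Gear 0 (driver, T0=12): tooth at mesh = N mod T0
  188 = 15 * 12 + 8, so 188 mod 12 = 8
  gear 0 tooth = 8
Gear 1 (driven, T1=27): tooth at mesh = (-N) mod T1
  188 = 6 * 27 + 26, so 188 mod 27 = 26
  (-188) mod 27 = (-26) mod 27 = 27 - 26 = 1
Mesh after 188 steps: gear-0 tooth 8 meets gear-1 tooth 1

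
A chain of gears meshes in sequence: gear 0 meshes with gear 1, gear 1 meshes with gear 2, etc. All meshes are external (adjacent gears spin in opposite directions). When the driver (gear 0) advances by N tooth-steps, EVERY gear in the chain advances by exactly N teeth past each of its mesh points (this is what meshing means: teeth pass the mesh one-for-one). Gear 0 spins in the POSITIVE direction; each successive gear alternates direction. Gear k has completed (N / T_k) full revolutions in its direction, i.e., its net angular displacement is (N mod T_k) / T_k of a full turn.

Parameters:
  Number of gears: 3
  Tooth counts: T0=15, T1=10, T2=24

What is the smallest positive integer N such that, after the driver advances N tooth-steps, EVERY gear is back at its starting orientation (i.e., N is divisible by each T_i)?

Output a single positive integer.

Gear k returns to start when N is a multiple of T_k.
All gears at start simultaneously when N is a common multiple of [15, 10, 24]; the smallest such N is lcm(15, 10, 24).
Start: lcm = T0 = 15
Fold in T1=10: gcd(15, 10) = 5; lcm(15, 10) = 15 * 10 / 5 = 150 / 5 = 30
Fold in T2=24: gcd(30, 24) = 6; lcm(30, 24) = 30 * 24 / 6 = 720 / 6 = 120
Full cycle length = 120

Answer: 120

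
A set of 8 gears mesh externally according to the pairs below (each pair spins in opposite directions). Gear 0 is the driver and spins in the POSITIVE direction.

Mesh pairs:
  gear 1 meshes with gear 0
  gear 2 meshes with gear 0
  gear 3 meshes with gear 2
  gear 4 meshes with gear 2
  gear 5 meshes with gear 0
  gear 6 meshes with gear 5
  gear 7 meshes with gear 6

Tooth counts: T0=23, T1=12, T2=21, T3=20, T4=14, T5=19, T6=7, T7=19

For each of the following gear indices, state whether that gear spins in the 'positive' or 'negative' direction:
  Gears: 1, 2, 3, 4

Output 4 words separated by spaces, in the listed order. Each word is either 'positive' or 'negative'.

Answer: negative negative positive positive

Derivation:
Gear 0 (driver): positive (depth 0)
  gear 1: meshes with gear 0 -> depth 1 -> negative (opposite of gear 0)
  gear 2: meshes with gear 0 -> depth 1 -> negative (opposite of gear 0)
  gear 3: meshes with gear 2 -> depth 2 -> positive (opposite of gear 2)
  gear 4: meshes with gear 2 -> depth 2 -> positive (opposite of gear 2)
  gear 5: meshes with gear 0 -> depth 1 -> negative (opposite of gear 0)
  gear 6: meshes with gear 5 -> depth 2 -> positive (opposite of gear 5)
  gear 7: meshes with gear 6 -> depth 3 -> negative (opposite of gear 6)
Queried indices 1, 2, 3, 4 -> negative, negative, positive, positive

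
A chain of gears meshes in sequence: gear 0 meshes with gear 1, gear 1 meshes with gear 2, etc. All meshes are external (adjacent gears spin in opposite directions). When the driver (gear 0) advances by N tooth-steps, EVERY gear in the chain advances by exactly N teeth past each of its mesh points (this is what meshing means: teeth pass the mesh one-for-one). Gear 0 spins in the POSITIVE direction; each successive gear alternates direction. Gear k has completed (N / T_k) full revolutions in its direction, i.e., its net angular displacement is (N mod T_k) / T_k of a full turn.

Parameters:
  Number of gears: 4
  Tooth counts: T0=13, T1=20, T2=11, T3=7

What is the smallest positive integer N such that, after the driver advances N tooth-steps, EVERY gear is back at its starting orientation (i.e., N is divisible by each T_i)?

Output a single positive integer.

Gear k returns to start when N is a multiple of T_k.
All gears at start simultaneously when N is a common multiple of [13, 20, 11, 7]; the smallest such N is lcm(13, 20, 11, 7).
Start: lcm = T0 = 13
Fold in T1=20: gcd(13, 20) = 1; lcm(13, 20) = 13 * 20 / 1 = 260 / 1 = 260
Fold in T2=11: gcd(260, 11) = 1; lcm(260, 11) = 260 * 11 / 1 = 2860 / 1 = 2860
Fold in T3=7: gcd(2860, 7) = 1; lcm(2860, 7) = 2860 * 7 / 1 = 20020 / 1 = 20020
Full cycle length = 20020

Answer: 20020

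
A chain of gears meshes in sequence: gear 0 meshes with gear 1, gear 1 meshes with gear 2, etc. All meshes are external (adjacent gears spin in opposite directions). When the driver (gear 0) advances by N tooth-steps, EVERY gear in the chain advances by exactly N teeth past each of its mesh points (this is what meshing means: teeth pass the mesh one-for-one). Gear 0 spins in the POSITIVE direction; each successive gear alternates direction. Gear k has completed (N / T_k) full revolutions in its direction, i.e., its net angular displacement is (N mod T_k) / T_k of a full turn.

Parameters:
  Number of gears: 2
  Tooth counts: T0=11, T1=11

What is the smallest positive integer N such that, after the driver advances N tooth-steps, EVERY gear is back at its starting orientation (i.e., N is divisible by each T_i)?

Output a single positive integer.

Gear k returns to start when N is a multiple of T_k.
All gears at start simultaneously when N is a common multiple of [11, 11]; the smallest such N is lcm(11, 11).
Start: lcm = T0 = 11
Fold in T1=11: gcd(11, 11) = 11; lcm(11, 11) = 11 * 11 / 11 = 121 / 11 = 11
Full cycle length = 11

Answer: 11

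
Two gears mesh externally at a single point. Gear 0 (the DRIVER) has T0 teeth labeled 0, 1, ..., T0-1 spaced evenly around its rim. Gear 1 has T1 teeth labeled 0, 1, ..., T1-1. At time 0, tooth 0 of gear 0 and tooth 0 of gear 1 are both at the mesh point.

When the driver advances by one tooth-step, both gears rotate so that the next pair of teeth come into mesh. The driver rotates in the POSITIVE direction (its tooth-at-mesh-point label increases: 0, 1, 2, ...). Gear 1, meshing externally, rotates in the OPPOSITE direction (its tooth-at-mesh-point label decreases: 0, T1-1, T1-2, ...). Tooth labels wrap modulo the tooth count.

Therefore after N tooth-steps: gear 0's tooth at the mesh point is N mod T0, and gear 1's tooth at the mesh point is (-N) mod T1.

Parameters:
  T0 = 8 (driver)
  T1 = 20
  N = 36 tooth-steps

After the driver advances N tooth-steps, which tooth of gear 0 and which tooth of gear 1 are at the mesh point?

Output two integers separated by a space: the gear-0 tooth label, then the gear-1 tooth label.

Gear 0 (driver, T0=8): tooth at mesh = N mod T0
  36 = 4 * 8 + 4, so 36 mod 8 = 4
  gear 0 tooth = 4
Gear 1 (driven, T1=20): tooth at mesh = (-N) mod T1
  36 = 1 * 20 + 16, so 36 mod 20 = 16
  (-36) mod 20 = (-16) mod 20 = 20 - 16 = 4
Mesh after 36 steps: gear-0 tooth 4 meets gear-1 tooth 4

Answer: 4 4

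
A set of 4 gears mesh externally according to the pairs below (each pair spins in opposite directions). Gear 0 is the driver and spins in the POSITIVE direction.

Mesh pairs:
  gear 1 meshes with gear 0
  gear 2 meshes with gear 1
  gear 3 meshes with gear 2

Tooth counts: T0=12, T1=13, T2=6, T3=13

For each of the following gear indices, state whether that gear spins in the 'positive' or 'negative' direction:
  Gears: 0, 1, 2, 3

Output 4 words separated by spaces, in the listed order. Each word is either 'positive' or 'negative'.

Answer: positive negative positive negative

Derivation:
Gear 0 (driver): positive (depth 0)
  gear 1: meshes with gear 0 -> depth 1 -> negative (opposite of gear 0)
  gear 2: meshes with gear 1 -> depth 2 -> positive (opposite of gear 1)
  gear 3: meshes with gear 2 -> depth 3 -> negative (opposite of gear 2)
Queried indices 0, 1, 2, 3 -> positive, negative, positive, negative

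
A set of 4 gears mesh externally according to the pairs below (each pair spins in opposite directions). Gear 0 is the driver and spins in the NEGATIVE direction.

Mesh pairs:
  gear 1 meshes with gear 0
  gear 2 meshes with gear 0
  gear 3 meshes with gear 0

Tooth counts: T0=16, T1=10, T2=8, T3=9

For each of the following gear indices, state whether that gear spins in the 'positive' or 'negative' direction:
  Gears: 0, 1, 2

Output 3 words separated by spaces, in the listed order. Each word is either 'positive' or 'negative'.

Answer: negative positive positive

Derivation:
Gear 0 (driver): negative (depth 0)
  gear 1: meshes with gear 0 -> depth 1 -> positive (opposite of gear 0)
  gear 2: meshes with gear 0 -> depth 1 -> positive (opposite of gear 0)
  gear 3: meshes with gear 0 -> depth 1 -> positive (opposite of gear 0)
Queried indices 0, 1, 2 -> negative, positive, positive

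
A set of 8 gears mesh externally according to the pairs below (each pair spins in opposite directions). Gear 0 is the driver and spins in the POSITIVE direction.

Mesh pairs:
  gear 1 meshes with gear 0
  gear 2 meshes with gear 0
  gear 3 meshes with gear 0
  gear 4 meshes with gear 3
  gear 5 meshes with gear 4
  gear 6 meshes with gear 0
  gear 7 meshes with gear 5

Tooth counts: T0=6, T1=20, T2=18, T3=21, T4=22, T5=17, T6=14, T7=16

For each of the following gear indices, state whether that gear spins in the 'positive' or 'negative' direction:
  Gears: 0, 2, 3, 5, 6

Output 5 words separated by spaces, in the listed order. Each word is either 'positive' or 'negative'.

Gear 0 (driver): positive (depth 0)
  gear 1: meshes with gear 0 -> depth 1 -> negative (opposite of gear 0)
  gear 2: meshes with gear 0 -> depth 1 -> negative (opposite of gear 0)
  gear 3: meshes with gear 0 -> depth 1 -> negative (opposite of gear 0)
  gear 4: meshes with gear 3 -> depth 2 -> positive (opposite of gear 3)
  gear 5: meshes with gear 4 -> depth 3 -> negative (opposite of gear 4)
  gear 6: meshes with gear 0 -> depth 1 -> negative (opposite of gear 0)
  gear 7: meshes with gear 5 -> depth 4 -> positive (opposite of gear 5)
Queried indices 0, 2, 3, 5, 6 -> positive, negative, negative, negative, negative

Answer: positive negative negative negative negative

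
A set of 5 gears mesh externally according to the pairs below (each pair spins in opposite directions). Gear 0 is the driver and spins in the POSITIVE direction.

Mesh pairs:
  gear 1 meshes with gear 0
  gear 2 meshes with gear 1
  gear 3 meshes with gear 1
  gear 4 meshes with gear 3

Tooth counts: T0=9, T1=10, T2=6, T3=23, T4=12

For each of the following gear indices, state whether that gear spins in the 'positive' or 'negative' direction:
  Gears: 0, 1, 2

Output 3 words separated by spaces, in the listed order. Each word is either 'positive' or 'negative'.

Answer: positive negative positive

Derivation:
Gear 0 (driver): positive (depth 0)
  gear 1: meshes with gear 0 -> depth 1 -> negative (opposite of gear 0)
  gear 2: meshes with gear 1 -> depth 2 -> positive (opposite of gear 1)
  gear 3: meshes with gear 1 -> depth 2 -> positive (opposite of gear 1)
  gear 4: meshes with gear 3 -> depth 3 -> negative (opposite of gear 3)
Queried indices 0, 1, 2 -> positive, negative, positive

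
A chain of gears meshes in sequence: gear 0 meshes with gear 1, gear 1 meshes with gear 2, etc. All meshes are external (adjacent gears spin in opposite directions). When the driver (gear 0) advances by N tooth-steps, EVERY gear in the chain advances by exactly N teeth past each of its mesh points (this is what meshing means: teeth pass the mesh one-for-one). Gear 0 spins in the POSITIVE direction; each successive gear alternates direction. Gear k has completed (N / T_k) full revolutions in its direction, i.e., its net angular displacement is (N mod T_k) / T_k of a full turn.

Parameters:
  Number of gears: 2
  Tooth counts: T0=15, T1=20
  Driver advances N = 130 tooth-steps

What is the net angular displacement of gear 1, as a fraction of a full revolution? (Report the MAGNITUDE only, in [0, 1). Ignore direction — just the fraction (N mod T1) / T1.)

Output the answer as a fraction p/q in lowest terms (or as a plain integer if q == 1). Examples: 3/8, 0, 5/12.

Answer: 1/2

Derivation:
Chain of 2 gears, tooth counts: [15, 20]
  gear 0: T0=15, direction=positive, advance = 130 mod 15 = 10 teeth = 10/15 turn
  gear 1: T1=20, direction=negative, advance = 130 mod 20 = 10 teeth = 10/20 turn
Gear 1: 130 mod 20 = 10
Fraction = 10 / 20 = 1/2 (gcd(10,20)=10) = 1/2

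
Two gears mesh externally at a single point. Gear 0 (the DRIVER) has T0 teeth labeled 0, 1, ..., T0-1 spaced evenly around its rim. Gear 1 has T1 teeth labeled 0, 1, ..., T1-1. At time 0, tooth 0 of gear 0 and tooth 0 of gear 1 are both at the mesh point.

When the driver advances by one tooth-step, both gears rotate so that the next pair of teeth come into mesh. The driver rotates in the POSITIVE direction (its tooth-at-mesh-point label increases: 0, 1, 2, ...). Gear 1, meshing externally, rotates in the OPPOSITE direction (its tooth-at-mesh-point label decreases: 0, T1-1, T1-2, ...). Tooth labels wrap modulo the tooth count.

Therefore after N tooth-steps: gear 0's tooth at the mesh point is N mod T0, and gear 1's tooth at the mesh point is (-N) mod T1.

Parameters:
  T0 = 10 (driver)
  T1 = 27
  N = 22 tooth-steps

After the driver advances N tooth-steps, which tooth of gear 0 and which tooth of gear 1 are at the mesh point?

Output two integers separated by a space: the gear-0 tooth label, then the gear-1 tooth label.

Answer: 2 5

Derivation:
Gear 0 (driver, T0=10): tooth at mesh = N mod T0
  22 = 2 * 10 + 2, so 22 mod 10 = 2
  gear 0 tooth = 2
Gear 1 (driven, T1=27): tooth at mesh = (-N) mod T1
  22 = 0 * 27 + 22, so 22 mod 27 = 22
  (-22) mod 27 = (-22) mod 27 = 27 - 22 = 5
Mesh after 22 steps: gear-0 tooth 2 meets gear-1 tooth 5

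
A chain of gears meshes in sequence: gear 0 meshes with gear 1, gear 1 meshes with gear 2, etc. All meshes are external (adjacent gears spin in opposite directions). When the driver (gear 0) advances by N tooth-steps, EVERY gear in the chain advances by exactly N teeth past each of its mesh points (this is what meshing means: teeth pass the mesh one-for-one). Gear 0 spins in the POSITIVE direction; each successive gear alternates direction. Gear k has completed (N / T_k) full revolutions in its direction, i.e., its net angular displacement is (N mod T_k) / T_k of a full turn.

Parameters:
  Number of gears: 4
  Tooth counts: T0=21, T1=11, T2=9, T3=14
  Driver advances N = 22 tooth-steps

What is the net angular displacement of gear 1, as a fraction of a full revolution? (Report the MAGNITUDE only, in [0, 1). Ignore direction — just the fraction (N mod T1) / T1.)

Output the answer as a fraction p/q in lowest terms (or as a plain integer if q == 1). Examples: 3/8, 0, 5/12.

Answer: 0

Derivation:
Chain of 4 gears, tooth counts: [21, 11, 9, 14]
  gear 0: T0=21, direction=positive, advance = 22 mod 21 = 1 teeth = 1/21 turn
  gear 1: T1=11, direction=negative, advance = 22 mod 11 = 0 teeth = 0/11 turn
  gear 2: T2=9, direction=positive, advance = 22 mod 9 = 4 teeth = 4/9 turn
  gear 3: T3=14, direction=negative, advance = 22 mod 14 = 8 teeth = 8/14 turn
Gear 1: 22 mod 11 = 0
Fraction = 0 / 11 = 0/1 (gcd(0,11)=11) = 0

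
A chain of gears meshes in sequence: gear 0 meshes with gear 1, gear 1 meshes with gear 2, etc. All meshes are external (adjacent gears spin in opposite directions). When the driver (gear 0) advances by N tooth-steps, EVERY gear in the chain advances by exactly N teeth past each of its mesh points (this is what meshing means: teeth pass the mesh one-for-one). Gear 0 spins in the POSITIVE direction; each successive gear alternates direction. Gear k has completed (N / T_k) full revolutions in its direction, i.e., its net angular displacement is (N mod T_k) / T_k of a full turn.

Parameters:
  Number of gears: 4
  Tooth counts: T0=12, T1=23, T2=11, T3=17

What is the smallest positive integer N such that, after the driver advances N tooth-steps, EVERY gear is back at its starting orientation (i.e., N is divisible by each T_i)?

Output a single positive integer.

Answer: 51612

Derivation:
Gear k returns to start when N is a multiple of T_k.
All gears at start simultaneously when N is a common multiple of [12, 23, 11, 17]; the smallest such N is lcm(12, 23, 11, 17).
Start: lcm = T0 = 12
Fold in T1=23: gcd(12, 23) = 1; lcm(12, 23) = 12 * 23 / 1 = 276 / 1 = 276
Fold in T2=11: gcd(276, 11) = 1; lcm(276, 11) = 276 * 11 / 1 = 3036 / 1 = 3036
Fold in T3=17: gcd(3036, 17) = 1; lcm(3036, 17) = 3036 * 17 / 1 = 51612 / 1 = 51612
Full cycle length = 51612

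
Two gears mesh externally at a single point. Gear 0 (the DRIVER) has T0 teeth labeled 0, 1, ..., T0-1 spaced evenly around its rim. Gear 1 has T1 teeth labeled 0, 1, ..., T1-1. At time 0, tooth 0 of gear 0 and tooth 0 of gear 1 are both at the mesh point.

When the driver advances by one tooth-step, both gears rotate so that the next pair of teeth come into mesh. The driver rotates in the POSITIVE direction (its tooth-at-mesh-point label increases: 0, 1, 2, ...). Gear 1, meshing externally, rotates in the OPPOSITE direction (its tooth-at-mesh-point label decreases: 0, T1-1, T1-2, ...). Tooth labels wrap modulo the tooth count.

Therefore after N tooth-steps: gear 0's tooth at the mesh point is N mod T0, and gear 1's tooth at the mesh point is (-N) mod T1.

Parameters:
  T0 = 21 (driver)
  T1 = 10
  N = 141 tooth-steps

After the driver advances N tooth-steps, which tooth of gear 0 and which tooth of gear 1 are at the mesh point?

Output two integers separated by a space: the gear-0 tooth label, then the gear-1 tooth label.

Gear 0 (driver, T0=21): tooth at mesh = N mod T0
  141 = 6 * 21 + 15, so 141 mod 21 = 15
  gear 0 tooth = 15
Gear 1 (driven, T1=10): tooth at mesh = (-N) mod T1
  141 = 14 * 10 + 1, so 141 mod 10 = 1
  (-141) mod 10 = (-1) mod 10 = 10 - 1 = 9
Mesh after 141 steps: gear-0 tooth 15 meets gear-1 tooth 9

Answer: 15 9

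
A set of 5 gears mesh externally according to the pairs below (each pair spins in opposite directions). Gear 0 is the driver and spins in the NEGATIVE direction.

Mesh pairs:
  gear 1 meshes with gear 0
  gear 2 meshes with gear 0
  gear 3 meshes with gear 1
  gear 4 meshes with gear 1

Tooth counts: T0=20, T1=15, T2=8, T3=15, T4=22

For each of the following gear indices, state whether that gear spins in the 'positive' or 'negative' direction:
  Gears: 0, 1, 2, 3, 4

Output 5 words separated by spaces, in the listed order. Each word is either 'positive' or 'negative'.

Gear 0 (driver): negative (depth 0)
  gear 1: meshes with gear 0 -> depth 1 -> positive (opposite of gear 0)
  gear 2: meshes with gear 0 -> depth 1 -> positive (opposite of gear 0)
  gear 3: meshes with gear 1 -> depth 2 -> negative (opposite of gear 1)
  gear 4: meshes with gear 1 -> depth 2 -> negative (opposite of gear 1)
Queried indices 0, 1, 2, 3, 4 -> negative, positive, positive, negative, negative

Answer: negative positive positive negative negative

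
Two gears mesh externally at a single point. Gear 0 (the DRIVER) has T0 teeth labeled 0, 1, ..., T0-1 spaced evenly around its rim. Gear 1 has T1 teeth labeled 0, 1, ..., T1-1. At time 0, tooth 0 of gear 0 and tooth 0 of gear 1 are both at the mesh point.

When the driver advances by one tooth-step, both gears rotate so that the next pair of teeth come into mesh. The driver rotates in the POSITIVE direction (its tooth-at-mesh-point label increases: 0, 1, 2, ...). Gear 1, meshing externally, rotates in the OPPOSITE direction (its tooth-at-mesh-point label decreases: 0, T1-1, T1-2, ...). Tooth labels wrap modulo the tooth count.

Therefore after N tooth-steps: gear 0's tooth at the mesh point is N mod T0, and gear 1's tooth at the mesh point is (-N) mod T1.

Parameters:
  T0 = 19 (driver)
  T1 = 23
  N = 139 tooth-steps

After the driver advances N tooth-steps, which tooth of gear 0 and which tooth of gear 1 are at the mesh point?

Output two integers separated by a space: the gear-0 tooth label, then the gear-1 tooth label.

Answer: 6 22

Derivation:
Gear 0 (driver, T0=19): tooth at mesh = N mod T0
  139 = 7 * 19 + 6, so 139 mod 19 = 6
  gear 0 tooth = 6
Gear 1 (driven, T1=23): tooth at mesh = (-N) mod T1
  139 = 6 * 23 + 1, so 139 mod 23 = 1
  (-139) mod 23 = (-1) mod 23 = 23 - 1 = 22
Mesh after 139 steps: gear-0 tooth 6 meets gear-1 tooth 22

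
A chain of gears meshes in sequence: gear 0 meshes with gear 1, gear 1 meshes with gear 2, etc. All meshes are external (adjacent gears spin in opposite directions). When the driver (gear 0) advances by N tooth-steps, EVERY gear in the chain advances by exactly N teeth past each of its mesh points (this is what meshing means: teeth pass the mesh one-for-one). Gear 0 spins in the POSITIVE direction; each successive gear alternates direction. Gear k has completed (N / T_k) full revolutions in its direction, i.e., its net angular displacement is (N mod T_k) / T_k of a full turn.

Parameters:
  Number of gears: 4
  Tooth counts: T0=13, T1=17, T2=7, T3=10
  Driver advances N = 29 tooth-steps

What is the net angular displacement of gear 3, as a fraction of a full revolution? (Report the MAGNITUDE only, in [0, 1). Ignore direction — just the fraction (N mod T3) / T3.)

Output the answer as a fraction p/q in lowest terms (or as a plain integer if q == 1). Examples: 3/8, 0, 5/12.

Chain of 4 gears, tooth counts: [13, 17, 7, 10]
  gear 0: T0=13, direction=positive, advance = 29 mod 13 = 3 teeth = 3/13 turn
  gear 1: T1=17, direction=negative, advance = 29 mod 17 = 12 teeth = 12/17 turn
  gear 2: T2=7, direction=positive, advance = 29 mod 7 = 1 teeth = 1/7 turn
  gear 3: T3=10, direction=negative, advance = 29 mod 10 = 9 teeth = 9/10 turn
Gear 3: 29 mod 10 = 9
Fraction = 9 / 10 = 9/10 (gcd(9,10)=1) = 9/10

Answer: 9/10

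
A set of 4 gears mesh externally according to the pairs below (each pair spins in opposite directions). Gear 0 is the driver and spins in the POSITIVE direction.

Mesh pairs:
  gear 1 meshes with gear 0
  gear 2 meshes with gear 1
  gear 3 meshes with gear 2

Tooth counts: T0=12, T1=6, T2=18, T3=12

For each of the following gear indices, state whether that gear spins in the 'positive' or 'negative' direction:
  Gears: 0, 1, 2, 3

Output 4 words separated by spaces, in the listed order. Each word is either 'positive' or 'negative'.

Gear 0 (driver): positive (depth 0)
  gear 1: meshes with gear 0 -> depth 1 -> negative (opposite of gear 0)
  gear 2: meshes with gear 1 -> depth 2 -> positive (opposite of gear 1)
  gear 3: meshes with gear 2 -> depth 3 -> negative (opposite of gear 2)
Queried indices 0, 1, 2, 3 -> positive, negative, positive, negative

Answer: positive negative positive negative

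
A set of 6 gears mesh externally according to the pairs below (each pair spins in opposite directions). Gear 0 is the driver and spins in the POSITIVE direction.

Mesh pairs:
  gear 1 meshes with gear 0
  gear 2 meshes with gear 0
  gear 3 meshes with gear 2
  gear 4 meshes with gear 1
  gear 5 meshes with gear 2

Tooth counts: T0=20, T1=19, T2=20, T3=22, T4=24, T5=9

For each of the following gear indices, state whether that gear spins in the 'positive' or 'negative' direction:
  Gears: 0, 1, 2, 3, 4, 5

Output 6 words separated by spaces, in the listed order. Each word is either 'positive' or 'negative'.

Gear 0 (driver): positive (depth 0)
  gear 1: meshes with gear 0 -> depth 1 -> negative (opposite of gear 0)
  gear 2: meshes with gear 0 -> depth 1 -> negative (opposite of gear 0)
  gear 3: meshes with gear 2 -> depth 2 -> positive (opposite of gear 2)
  gear 4: meshes with gear 1 -> depth 2 -> positive (opposite of gear 1)
  gear 5: meshes with gear 2 -> depth 2 -> positive (opposite of gear 2)
Queried indices 0, 1, 2, 3, 4, 5 -> positive, negative, negative, positive, positive, positive

Answer: positive negative negative positive positive positive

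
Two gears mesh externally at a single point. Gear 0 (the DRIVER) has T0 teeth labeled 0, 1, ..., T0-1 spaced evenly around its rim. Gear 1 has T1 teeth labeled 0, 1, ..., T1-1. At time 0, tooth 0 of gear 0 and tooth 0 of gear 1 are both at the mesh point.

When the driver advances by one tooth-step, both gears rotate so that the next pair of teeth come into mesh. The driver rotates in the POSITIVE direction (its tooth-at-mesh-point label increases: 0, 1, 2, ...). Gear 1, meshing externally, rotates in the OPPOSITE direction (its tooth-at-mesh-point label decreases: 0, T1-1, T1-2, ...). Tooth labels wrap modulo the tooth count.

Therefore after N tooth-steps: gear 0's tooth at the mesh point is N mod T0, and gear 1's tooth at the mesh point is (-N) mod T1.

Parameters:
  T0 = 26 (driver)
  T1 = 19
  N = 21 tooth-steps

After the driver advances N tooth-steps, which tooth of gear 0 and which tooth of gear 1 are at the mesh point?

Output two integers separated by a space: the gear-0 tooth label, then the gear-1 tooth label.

Answer: 21 17

Derivation:
Gear 0 (driver, T0=26): tooth at mesh = N mod T0
  21 = 0 * 26 + 21, so 21 mod 26 = 21
  gear 0 tooth = 21
Gear 1 (driven, T1=19): tooth at mesh = (-N) mod T1
  21 = 1 * 19 + 2, so 21 mod 19 = 2
  (-21) mod 19 = (-2) mod 19 = 19 - 2 = 17
Mesh after 21 steps: gear-0 tooth 21 meets gear-1 tooth 17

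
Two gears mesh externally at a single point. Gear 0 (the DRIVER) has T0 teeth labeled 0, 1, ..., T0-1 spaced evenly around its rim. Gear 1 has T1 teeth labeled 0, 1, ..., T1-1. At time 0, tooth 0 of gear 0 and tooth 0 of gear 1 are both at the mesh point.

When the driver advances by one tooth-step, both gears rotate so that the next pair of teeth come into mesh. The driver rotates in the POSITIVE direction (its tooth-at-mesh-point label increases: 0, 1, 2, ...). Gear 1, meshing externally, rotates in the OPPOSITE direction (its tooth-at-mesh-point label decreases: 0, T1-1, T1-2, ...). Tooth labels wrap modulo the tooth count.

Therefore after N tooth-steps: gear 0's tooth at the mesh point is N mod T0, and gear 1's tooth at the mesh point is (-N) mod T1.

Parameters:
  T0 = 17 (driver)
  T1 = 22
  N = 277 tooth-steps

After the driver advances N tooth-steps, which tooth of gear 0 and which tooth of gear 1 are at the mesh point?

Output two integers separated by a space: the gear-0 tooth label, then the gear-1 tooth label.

Gear 0 (driver, T0=17): tooth at mesh = N mod T0
  277 = 16 * 17 + 5, so 277 mod 17 = 5
  gear 0 tooth = 5
Gear 1 (driven, T1=22): tooth at mesh = (-N) mod T1
  277 = 12 * 22 + 13, so 277 mod 22 = 13
  (-277) mod 22 = (-13) mod 22 = 22 - 13 = 9
Mesh after 277 steps: gear-0 tooth 5 meets gear-1 tooth 9

Answer: 5 9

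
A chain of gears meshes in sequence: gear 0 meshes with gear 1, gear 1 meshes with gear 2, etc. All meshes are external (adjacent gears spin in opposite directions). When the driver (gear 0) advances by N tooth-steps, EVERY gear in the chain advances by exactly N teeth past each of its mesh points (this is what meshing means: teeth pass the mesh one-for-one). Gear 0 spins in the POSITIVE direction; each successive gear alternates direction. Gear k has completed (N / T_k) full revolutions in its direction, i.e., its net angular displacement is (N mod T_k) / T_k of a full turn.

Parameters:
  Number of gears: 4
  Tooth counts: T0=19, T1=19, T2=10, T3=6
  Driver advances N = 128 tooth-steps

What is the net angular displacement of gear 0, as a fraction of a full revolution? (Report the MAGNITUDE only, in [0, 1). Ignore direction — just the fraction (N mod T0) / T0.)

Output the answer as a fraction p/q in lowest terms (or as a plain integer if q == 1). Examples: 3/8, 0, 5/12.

Chain of 4 gears, tooth counts: [19, 19, 10, 6]
  gear 0: T0=19, direction=positive, advance = 128 mod 19 = 14 teeth = 14/19 turn
  gear 1: T1=19, direction=negative, advance = 128 mod 19 = 14 teeth = 14/19 turn
  gear 2: T2=10, direction=positive, advance = 128 mod 10 = 8 teeth = 8/10 turn
  gear 3: T3=6, direction=negative, advance = 128 mod 6 = 2 teeth = 2/6 turn
Gear 0: 128 mod 19 = 14
Fraction = 14 / 19 = 14/19 (gcd(14,19)=1) = 14/19

Answer: 14/19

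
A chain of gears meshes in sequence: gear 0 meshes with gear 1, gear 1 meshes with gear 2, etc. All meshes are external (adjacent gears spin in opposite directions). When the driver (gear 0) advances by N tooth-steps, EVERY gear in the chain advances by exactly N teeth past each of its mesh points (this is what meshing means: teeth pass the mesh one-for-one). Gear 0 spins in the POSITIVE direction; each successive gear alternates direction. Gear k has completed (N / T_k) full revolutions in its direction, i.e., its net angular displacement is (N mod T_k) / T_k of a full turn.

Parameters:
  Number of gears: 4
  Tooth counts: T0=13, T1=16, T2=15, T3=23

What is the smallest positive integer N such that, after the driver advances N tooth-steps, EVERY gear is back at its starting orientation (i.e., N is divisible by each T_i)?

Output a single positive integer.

Answer: 71760

Derivation:
Gear k returns to start when N is a multiple of T_k.
All gears at start simultaneously when N is a common multiple of [13, 16, 15, 23]; the smallest such N is lcm(13, 16, 15, 23).
Start: lcm = T0 = 13
Fold in T1=16: gcd(13, 16) = 1; lcm(13, 16) = 13 * 16 / 1 = 208 / 1 = 208
Fold in T2=15: gcd(208, 15) = 1; lcm(208, 15) = 208 * 15 / 1 = 3120 / 1 = 3120
Fold in T3=23: gcd(3120, 23) = 1; lcm(3120, 23) = 3120 * 23 / 1 = 71760 / 1 = 71760
Full cycle length = 71760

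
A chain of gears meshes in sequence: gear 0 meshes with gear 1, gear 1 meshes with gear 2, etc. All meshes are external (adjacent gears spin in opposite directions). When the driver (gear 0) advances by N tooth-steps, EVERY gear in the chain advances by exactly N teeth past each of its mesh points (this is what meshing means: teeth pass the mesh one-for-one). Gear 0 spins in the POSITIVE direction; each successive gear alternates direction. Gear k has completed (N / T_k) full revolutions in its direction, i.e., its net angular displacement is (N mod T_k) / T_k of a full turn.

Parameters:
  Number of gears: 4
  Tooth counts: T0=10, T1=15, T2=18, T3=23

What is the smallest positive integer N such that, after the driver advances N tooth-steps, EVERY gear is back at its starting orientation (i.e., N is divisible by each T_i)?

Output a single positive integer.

Gear k returns to start when N is a multiple of T_k.
All gears at start simultaneously when N is a common multiple of [10, 15, 18, 23]; the smallest such N is lcm(10, 15, 18, 23).
Start: lcm = T0 = 10
Fold in T1=15: gcd(10, 15) = 5; lcm(10, 15) = 10 * 15 / 5 = 150 / 5 = 30
Fold in T2=18: gcd(30, 18) = 6; lcm(30, 18) = 30 * 18 / 6 = 540 / 6 = 90
Fold in T3=23: gcd(90, 23) = 1; lcm(90, 23) = 90 * 23 / 1 = 2070 / 1 = 2070
Full cycle length = 2070

Answer: 2070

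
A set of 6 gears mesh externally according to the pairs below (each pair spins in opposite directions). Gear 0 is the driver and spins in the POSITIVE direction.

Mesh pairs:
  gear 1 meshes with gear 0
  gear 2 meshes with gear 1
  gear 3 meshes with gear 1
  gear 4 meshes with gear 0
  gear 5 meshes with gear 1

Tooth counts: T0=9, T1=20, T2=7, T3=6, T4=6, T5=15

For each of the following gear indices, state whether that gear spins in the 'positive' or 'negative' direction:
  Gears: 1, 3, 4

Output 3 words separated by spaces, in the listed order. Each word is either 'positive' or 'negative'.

Answer: negative positive negative

Derivation:
Gear 0 (driver): positive (depth 0)
  gear 1: meshes with gear 0 -> depth 1 -> negative (opposite of gear 0)
  gear 2: meshes with gear 1 -> depth 2 -> positive (opposite of gear 1)
  gear 3: meshes with gear 1 -> depth 2 -> positive (opposite of gear 1)
  gear 4: meshes with gear 0 -> depth 1 -> negative (opposite of gear 0)
  gear 5: meshes with gear 1 -> depth 2 -> positive (opposite of gear 1)
Queried indices 1, 3, 4 -> negative, positive, negative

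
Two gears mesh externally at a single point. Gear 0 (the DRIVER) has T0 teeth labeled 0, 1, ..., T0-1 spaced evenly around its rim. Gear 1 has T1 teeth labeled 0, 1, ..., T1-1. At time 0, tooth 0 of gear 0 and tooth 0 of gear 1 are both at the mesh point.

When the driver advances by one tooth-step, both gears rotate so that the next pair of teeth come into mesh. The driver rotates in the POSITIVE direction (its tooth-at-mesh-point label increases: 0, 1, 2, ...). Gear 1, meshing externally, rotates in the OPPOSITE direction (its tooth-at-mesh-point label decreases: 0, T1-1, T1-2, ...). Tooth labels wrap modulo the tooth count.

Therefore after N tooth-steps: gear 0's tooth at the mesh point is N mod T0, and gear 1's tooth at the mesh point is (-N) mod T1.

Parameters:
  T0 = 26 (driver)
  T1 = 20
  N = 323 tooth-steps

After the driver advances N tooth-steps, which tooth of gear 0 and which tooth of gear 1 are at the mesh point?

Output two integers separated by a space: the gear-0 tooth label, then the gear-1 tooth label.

Answer: 11 17

Derivation:
Gear 0 (driver, T0=26): tooth at mesh = N mod T0
  323 = 12 * 26 + 11, so 323 mod 26 = 11
  gear 0 tooth = 11
Gear 1 (driven, T1=20): tooth at mesh = (-N) mod T1
  323 = 16 * 20 + 3, so 323 mod 20 = 3
  (-323) mod 20 = (-3) mod 20 = 20 - 3 = 17
Mesh after 323 steps: gear-0 tooth 11 meets gear-1 tooth 17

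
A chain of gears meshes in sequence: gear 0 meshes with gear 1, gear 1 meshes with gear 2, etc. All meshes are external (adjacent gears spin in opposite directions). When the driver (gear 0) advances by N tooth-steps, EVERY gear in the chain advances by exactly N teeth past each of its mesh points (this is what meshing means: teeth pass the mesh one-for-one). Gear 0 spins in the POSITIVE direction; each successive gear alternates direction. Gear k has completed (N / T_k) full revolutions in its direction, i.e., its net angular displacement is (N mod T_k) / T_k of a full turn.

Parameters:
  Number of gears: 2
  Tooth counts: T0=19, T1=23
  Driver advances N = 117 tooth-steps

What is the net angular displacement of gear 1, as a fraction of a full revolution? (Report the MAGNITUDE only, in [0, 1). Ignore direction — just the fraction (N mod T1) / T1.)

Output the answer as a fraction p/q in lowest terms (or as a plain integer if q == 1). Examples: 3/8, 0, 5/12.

Chain of 2 gears, tooth counts: [19, 23]
  gear 0: T0=19, direction=positive, advance = 117 mod 19 = 3 teeth = 3/19 turn
  gear 1: T1=23, direction=negative, advance = 117 mod 23 = 2 teeth = 2/23 turn
Gear 1: 117 mod 23 = 2
Fraction = 2 / 23 = 2/23 (gcd(2,23)=1) = 2/23

Answer: 2/23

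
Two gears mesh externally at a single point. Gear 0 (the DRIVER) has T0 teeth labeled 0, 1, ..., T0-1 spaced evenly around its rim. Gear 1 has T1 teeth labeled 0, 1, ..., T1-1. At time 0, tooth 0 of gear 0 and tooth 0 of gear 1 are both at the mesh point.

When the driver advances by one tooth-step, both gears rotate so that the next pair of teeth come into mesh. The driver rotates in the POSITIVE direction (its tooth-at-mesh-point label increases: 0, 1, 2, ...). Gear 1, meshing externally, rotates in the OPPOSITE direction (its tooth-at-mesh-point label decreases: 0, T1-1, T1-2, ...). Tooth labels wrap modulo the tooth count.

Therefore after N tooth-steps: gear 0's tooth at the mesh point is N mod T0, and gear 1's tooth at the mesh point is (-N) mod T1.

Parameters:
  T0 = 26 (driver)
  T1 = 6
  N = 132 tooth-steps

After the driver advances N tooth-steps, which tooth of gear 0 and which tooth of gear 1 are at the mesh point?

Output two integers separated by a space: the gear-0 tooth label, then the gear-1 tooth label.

Answer: 2 0

Derivation:
Gear 0 (driver, T0=26): tooth at mesh = N mod T0
  132 = 5 * 26 + 2, so 132 mod 26 = 2
  gear 0 tooth = 2
Gear 1 (driven, T1=6): tooth at mesh = (-N) mod T1
  132 = 22 * 6 + 0, so 132 mod 6 = 0
  (-132) mod 6 = 0
Mesh after 132 steps: gear-0 tooth 2 meets gear-1 tooth 0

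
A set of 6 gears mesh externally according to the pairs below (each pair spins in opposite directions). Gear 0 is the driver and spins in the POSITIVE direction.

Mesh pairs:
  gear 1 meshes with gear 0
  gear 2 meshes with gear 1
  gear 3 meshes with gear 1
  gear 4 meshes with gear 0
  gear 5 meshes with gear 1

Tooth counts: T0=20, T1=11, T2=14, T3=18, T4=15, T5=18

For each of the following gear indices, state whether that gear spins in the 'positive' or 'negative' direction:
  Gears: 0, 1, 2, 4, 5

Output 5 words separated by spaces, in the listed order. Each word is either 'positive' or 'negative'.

Answer: positive negative positive negative positive

Derivation:
Gear 0 (driver): positive (depth 0)
  gear 1: meshes with gear 0 -> depth 1 -> negative (opposite of gear 0)
  gear 2: meshes with gear 1 -> depth 2 -> positive (opposite of gear 1)
  gear 3: meshes with gear 1 -> depth 2 -> positive (opposite of gear 1)
  gear 4: meshes with gear 0 -> depth 1 -> negative (opposite of gear 0)
  gear 5: meshes with gear 1 -> depth 2 -> positive (opposite of gear 1)
Queried indices 0, 1, 2, 4, 5 -> positive, negative, positive, negative, positive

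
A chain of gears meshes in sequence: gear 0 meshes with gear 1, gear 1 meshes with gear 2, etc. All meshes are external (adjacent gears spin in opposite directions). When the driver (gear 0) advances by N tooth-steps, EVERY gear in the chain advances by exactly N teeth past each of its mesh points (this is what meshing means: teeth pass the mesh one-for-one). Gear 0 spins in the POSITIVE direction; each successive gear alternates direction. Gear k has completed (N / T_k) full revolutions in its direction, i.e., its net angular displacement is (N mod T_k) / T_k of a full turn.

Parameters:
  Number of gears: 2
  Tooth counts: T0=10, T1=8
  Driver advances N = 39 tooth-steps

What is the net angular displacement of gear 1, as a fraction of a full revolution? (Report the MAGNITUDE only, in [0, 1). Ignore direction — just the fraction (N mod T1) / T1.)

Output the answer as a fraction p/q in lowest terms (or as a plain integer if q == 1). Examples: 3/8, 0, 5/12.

Answer: 7/8

Derivation:
Chain of 2 gears, tooth counts: [10, 8]
  gear 0: T0=10, direction=positive, advance = 39 mod 10 = 9 teeth = 9/10 turn
  gear 1: T1=8, direction=negative, advance = 39 mod 8 = 7 teeth = 7/8 turn
Gear 1: 39 mod 8 = 7
Fraction = 7 / 8 = 7/8 (gcd(7,8)=1) = 7/8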